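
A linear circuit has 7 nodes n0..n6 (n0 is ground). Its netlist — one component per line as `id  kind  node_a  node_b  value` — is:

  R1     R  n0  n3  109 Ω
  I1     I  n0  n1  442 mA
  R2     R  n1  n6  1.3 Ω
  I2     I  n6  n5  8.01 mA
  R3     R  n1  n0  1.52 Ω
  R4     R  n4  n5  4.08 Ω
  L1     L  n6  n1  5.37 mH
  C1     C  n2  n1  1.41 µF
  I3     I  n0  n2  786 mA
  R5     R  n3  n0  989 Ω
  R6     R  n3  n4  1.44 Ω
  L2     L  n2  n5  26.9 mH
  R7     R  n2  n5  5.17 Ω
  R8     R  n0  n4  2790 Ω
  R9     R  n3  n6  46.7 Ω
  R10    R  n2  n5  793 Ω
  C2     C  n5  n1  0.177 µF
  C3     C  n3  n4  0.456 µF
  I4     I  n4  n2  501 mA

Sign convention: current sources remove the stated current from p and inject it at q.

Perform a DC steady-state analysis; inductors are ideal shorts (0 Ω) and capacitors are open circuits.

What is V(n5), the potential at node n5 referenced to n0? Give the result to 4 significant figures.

MNA unknowns: 6 node voltages V₁..V_6 plus 2 source currents (L1, L2)
R1: Y=0.009174 on G[0,3]
I1: z[0]−=0.442, z[1]+=0.442
R2: Y=0.7692 on G[1,6]
I2: z[6]−=0.00801, z[5]+=0.00801
R3: Y=0.6579 on G[1,0]
R4: Y=0.2451 on G[4,5]
L1: row V6−V1=0, i_L1 at 6,1
C1: Y=0.000 on G[2,1]
I3: z[0]−=0.786, z[2]+=0.786
R5: Y=0.001011 on G[3,0]
R6: Y=0.6944 on G[3,4]
L2: row V2−V5=0, i_L2 at 2,5
R7: Y=0.1934 on G[2,5]
R8: Y=0.0003584 on G[0,4]
R9: Y=0.02141 on G[3,6]
R10: Y=0.001261 on G[2,5]
C2: Y=0.000 on G[5,1]
C3: Y=0.000 on G[3,4]
I4: z[4]−=0.501, z[2]+=0.501
solve → V1=1.452, V2=32.22, V3=25.81, V4=26.94, V5=32.22, V6=1.452
aux → i_L1=0.5135, i_L2=1.287

32.22 V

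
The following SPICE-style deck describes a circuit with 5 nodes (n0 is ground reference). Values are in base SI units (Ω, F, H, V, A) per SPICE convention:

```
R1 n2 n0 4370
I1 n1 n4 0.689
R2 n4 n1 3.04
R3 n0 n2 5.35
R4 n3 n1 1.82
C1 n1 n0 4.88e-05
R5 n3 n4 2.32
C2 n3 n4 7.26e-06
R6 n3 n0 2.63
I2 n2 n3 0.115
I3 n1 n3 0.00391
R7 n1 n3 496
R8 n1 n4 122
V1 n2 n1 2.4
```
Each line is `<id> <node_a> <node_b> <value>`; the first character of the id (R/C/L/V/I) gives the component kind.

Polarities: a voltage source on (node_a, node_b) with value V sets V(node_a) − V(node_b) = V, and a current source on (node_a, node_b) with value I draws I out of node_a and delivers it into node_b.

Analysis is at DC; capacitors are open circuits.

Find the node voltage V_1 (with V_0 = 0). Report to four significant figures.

MNA unknowns: 4 node voltages V₁..V_4 plus 1 source current (V1)
R1: Y=0.0002288 on G[2,0]
I1: z[1]−=0.689, z[4]+=0.689
R2: Y=0.3289 on G[4,1]
R3: Y=0.1869 on G[0,2]
R4: Y=0.5495 on G[3,1]
C1: Y=0.000 on G[1,0]
R5: Y=0.4310 on G[3,4]
C2: Y=0.000 on G[3,4]
R6: Y=0.3802 on G[3,0]
I2: z[2]−=0.115, z[3]+=0.115
I3: z[1]−=0.00391, z[3]+=0.00391
R7: Y=0.002016 on G[1,3]
R8: Y=0.008197 on G[1,4]
V1: row V2−V1=2.4, i_V1 at 2,1
solve → V1=-1.416, V2=0.9843, V3=-0.4845, V4=0.003754
aux → i_V1=-0.2992

-1.416 V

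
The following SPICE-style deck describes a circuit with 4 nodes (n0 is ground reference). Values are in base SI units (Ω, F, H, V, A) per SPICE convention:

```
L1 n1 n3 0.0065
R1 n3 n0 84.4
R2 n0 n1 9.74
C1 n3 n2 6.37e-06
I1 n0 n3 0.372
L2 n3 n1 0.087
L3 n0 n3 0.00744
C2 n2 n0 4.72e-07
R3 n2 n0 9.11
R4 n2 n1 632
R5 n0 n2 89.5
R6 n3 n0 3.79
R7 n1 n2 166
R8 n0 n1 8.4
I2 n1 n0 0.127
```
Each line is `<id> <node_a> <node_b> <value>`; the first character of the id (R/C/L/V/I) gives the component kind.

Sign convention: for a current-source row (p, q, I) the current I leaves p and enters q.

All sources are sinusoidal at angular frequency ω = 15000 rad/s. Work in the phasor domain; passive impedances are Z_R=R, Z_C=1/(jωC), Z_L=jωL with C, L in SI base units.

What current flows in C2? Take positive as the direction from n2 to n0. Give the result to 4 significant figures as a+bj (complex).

-0.003421+0.003211j A

Apply KCL at each of the 3 non-ground nodes and solve the resulting linear system.
Node n1: branches {L1, R2, L2, R4, R7, R8, I2} → V_1 = -0.5421-0.06494j
Node n2: branches {C1, C2, R3, R4, R5, R7} → V_2 = 0.4535+0.4832j
Node n3: branches {L1, R1, C1, I1, L2, L3, R6} → V_3 = 1.142-0.1343j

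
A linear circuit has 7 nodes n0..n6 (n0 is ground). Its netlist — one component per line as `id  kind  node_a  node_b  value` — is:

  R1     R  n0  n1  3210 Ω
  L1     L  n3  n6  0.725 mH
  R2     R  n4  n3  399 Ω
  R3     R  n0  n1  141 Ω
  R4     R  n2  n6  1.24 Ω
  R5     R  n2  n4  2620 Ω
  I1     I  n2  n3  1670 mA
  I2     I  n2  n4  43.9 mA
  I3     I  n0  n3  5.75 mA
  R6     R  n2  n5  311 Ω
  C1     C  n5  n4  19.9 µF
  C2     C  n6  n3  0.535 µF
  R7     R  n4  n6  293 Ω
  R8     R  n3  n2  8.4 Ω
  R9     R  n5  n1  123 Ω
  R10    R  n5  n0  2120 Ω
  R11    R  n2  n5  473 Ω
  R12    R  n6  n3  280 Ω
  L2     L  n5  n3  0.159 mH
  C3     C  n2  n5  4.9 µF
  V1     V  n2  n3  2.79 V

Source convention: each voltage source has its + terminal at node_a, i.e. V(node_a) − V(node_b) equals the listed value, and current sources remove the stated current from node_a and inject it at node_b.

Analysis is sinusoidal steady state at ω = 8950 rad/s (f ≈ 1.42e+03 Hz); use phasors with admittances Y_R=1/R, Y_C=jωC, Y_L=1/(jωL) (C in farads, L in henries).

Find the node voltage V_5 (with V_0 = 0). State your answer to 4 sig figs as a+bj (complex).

MNA unknowns: 6 node voltages V₁..V_6 plus 1 source current (V1)
R1: Y=0.0003115+0.000j on G[0,1]
L1: Y=0.000-0.1541j on G[3,6]
R2: Y=0.002506+0.000j on G[4,3]
R3: Y=0.007092+0.000j on G[0,1]
R4: Y=0.8065+0.000j on G[2,6]
R5: Y=0.0003817+0.000j on G[2,4]
I1: z[2]−=1.67, z[3]+=1.67
I2: z[2]−=0.0439, z[4]+=0.0439
I3: z[0]−=0.00575, z[3]+=0.00575
R6: Y=0.003215+0.000j on G[2,5]
C1: Y=0.000+0.1781j on G[5,4]
C2: Y=0.000+0.004788j on G[6,3]
R7: Y=0.003413+0.000j on G[4,6]
R8: Y=0.1190+0.000j on G[3,2]
R9: Y=0.008130+0.000j on G[5,1]
R10: Y=0.0004717+0.000j on G[5,0]
R11: Y=0.002114+0.000j on G[2,5]
R12: Y=0.003571+0.000j on G[6,3]
L2: Y=0.000-0.7027j on G[5,3]
C3: Y=0.000+0.04385j on G[2,5]
V1: row V2−V3=2.79, i_V1 at 2,3
solve → V1=0.6924+0.000j, V2=4.302-0.09913j, V3=1.512-0.09913j, V4=1.340-0.3098j, V5=1.323+0.000j, V6=4.188+0.3911j
aux → i_V1=-2.160+0.2651j

1.323+0.000j V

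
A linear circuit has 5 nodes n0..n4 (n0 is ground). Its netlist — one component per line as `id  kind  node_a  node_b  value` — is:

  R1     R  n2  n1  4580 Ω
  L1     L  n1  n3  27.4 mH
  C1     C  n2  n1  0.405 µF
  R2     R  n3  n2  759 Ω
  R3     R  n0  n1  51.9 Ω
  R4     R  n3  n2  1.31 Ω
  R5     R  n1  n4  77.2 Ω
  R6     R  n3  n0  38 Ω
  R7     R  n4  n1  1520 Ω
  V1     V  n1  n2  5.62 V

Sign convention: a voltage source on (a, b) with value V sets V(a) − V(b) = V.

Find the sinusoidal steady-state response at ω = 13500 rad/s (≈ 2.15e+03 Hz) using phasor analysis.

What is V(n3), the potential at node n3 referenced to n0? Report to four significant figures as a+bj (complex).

MNA unknowns: 4 node voltages V₁..V_4 plus 1 source current (V1)
R1: Y=0.0002183+0.000j on G[2,1]
L1: Y=0.000-0.002703j on G[1,3]
C1: Y=0.000+0.005468j on G[2,1]
R2: Y=0.001318+0.000j on G[3,2]
R3: Y=0.01927+0.000j on G[0,1]
R4: Y=0.7634+0.000j on G[3,2]
R5: Y=0.01295+0.000j on G[1,4]
R6: Y=0.02632+0.000j on G[3,0]
R7: Y=0.0006579+0.000j on G[4,1]
V1: row V1−V2=5.62, i_V1 at 1,2
solve → V1=3.198+0.01114j, V2=-2.422+0.01114j, V3=-2.341-0.008159j, V4=3.198+0.01114j
aux → i_V1=-0.06290-0.01597j

-2.341-0.008159j V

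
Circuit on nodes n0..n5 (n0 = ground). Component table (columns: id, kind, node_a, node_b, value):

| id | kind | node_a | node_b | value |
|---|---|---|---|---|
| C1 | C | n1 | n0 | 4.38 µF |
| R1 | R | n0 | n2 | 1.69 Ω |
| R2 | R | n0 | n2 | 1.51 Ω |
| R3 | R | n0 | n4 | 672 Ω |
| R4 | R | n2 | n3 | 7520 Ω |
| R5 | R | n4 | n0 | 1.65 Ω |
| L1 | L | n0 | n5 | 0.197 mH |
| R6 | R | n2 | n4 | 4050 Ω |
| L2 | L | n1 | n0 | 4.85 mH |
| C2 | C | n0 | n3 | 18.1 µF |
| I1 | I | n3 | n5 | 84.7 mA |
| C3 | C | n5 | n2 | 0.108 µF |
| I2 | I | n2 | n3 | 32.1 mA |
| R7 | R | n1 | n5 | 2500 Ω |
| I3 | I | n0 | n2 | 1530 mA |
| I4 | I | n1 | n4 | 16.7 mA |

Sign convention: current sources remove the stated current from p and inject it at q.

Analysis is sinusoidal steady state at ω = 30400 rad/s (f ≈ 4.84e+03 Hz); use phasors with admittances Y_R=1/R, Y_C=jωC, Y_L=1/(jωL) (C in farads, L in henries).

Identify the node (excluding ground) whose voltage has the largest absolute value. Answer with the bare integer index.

2

Apply KCL at each of the 5 non-ground nodes and solve the resulting linear system.
Node n1: branches {C1, L2, R7, I4} → V_1 = 0.001220+0.1322j
Node n2: branches {R1, R2, R4, R6, C3, I2, I3} → V_2 = 1.193-0.003172j
Node n3: branches {R4, C2, I1, I2} → V_3 = -2.380e-05+0.09531j
Node n4: branches {R3, R5, R6, I4} → V_4 = 0.02796-1.289e-06j
Node n5: branches {L1, I1, C3, R7} → V_5 = -0.02298+0.5175j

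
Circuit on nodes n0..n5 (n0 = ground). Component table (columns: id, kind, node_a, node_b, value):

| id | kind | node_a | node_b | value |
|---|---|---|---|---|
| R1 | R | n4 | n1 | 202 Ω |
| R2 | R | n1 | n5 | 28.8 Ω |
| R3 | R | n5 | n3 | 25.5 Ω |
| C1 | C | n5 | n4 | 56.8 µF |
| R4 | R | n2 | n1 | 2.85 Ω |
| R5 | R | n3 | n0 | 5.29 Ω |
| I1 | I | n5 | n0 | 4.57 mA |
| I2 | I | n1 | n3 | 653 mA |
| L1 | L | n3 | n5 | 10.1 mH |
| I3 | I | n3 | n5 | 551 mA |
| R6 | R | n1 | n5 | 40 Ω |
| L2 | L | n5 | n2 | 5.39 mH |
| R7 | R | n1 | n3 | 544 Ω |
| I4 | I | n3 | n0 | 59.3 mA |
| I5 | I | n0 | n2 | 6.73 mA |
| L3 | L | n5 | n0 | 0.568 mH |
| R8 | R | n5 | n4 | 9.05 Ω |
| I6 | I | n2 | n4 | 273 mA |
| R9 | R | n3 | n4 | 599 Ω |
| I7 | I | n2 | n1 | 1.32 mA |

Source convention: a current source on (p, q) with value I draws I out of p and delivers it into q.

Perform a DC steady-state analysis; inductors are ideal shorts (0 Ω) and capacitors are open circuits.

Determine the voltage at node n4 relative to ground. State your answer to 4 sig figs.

2.266 V

Element admittances at DC:
  Y(R1) = 0.004950 S between n4,n1
  Y(R2) = 0.03472 S between n1,n5
  Y(R3) = 0.03922 S between n5,n3
  Y(C1) = 0.000 S between n5,n4
  Y(R4) = 0.3509 S between n2,n1
  Y(R5) = 0.1890 S between n3,n0
  I1: injects 0.00457 A into n0 (from n5)
  I2: injects 0.653 A into n3 (from n1)
  L1: short n3↔n5 (DC inductor)
  I3: injects 0.551 A into n5 (from n3)
  Y(R6) = 0.02500 S between n1,n5
  L2: short n5↔n2 (DC inductor)
  Y(R7) = 0.001838 S between n1,n3
  I4: injects 0.0593 A into n0 (from n3)
  I5: injects 0.00673 A into n2 (from n0)
  L3: short n5↔n0 (DC inductor)
  Y(R8) = 0.1105 S between n5,n4
  I6: injects 0.273 A into n4 (from n2)
  Y(R9) = 0.001669 S between n3,n4
  I7: injects 0.00132 A into n1 (from n2)
Assemble and solve the 8×8 MNA system:
  V(n1)=-1.534  V(n2)=0.000  V(n3)=0.000  V(n4)=2.266  V(n5)=0.000
  i(L1)=0.04366  i(L2)=0.8060  i(L3)=-0.05714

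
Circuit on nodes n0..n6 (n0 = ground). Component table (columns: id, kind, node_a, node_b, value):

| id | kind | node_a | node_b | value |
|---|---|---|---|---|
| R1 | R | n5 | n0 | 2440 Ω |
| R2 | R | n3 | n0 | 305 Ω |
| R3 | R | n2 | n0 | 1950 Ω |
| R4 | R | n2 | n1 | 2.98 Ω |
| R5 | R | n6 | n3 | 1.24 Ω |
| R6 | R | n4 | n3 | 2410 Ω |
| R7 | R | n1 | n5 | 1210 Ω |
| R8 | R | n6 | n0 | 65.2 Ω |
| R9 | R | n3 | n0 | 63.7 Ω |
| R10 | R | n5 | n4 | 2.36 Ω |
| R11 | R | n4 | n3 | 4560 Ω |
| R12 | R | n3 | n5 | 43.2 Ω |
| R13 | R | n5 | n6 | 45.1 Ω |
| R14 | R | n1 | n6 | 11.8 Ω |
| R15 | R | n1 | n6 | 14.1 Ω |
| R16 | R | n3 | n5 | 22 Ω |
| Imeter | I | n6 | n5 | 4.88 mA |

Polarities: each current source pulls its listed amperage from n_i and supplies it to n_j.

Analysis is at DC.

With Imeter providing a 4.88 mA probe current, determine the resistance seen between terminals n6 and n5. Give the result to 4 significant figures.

MNA unknowns: 6 node voltages V₁..V_6
R1: Y=0.0004098 on G[5,0]
R2: Y=0.003279 on G[3,0]
R3: Y=0.0005128 on G[2,0]
R4: Y=0.3356 on G[2,1]
R5: Y=0.8065 on G[6,3]
R6: Y=0.0004149 on G[4,3]
R7: Y=0.0008264 on G[1,5]
R8: Y=0.01534 on G[6,0]
R9: Y=0.01570 on G[3,0]
R10: Y=0.4237 on G[5,4]
R11: Y=0.0002193 on G[4,3]
R12: Y=0.02315 on G[3,5]
R13: Y=0.02217 on G[5,6]
R14: Y=0.08475 on G[1,6]
R15: Y=0.07092 on G[1,6]
R16: Y=0.04545 on G[3,5]
Imeter: z[6]−=0.00488, z[5]+=0.00488
solve → V1=-0.002718, V2=-0.002714, V3=0.001373, V4=0.05288, V5=0.05295, V6=-0.003023

R_eq = 11.47 Ω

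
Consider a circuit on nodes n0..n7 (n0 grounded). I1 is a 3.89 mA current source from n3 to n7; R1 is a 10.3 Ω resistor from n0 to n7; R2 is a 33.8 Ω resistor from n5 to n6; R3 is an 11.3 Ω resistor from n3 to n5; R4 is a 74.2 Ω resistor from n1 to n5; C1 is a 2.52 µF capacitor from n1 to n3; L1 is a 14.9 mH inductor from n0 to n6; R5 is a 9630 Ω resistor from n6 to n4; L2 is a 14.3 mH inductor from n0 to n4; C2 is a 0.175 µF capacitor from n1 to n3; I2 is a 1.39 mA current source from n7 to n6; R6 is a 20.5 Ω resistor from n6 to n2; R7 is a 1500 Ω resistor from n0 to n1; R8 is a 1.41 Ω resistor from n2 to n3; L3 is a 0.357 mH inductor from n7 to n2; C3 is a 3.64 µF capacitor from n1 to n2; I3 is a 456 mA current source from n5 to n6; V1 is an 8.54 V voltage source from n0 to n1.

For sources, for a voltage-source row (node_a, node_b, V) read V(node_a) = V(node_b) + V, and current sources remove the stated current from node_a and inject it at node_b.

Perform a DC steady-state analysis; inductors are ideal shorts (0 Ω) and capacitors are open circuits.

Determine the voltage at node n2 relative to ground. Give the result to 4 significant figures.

-2.132 V

Apply KCL at each of the 7 non-ground nodes and solve the resulting linear system.
Node n1: branches {R4, C1, C2, R7, C3, V1} → V_1 = -8.540
Node n2: branches {R6, R8, L3, C3} → V_2 = -2.132
Node n3: branches {I1, R3, C1, C2, R8} → V_3 = -2.574
Node n4: branches {R5, L2} → V_4 = 0.000
Node n5: branches {R2, R3, R4, I3} → V_5 = -6.072
Node n6: branches {R2, L1, R5, I2, R6, I3} → V_6 = 0.000
Node n7: branches {I1, R1, I2, L3} → V_7 = -2.132
Source currents: i(L1)=-0.1737, i(L2)=0.000, i(L3)=0.2095, i(V1)=-0.03895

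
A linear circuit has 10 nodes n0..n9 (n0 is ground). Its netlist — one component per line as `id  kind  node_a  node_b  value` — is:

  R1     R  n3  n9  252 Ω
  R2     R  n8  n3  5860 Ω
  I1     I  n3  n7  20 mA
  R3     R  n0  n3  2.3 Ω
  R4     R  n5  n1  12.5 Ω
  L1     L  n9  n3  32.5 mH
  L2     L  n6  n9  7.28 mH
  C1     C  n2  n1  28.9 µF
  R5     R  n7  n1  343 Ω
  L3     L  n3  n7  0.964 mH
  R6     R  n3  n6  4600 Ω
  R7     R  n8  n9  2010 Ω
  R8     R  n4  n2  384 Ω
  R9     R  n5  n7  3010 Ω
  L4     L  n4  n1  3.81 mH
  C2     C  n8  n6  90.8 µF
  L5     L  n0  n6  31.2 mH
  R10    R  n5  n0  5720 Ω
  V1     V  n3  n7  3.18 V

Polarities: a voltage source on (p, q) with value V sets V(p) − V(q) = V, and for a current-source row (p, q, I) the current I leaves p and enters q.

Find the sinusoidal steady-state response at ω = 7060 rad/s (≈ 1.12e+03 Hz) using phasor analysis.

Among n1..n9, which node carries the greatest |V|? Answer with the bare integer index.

Apply KCL at each of the 9 non-ground nodes and solve the resulting linear system.
Node n1: branches {R4, C1, R5, L4} → V_1 = -3.017+6.269e-06j
Node n2: branches {C1, R8} → V_2 = -3.017+6.269e-06j
Node n3: branches {R1, R2, I1, R3, L1, L3, R6, V1} → V_3 = 0.001209+6.605e-06j
Node n4: branches {R8, L4} → V_4 = -3.017+6.269e-06j
Node n5: branches {R4, R9, R10} → V_5 = -3.011+6.257e-06j
Node n6: branches {L2, R6, C2, L5} → V_6 = 0.0006328+0.0002048j
Node n7: branches {I1, R5, L3, R9, V1} → V_7 = -3.179+6.605e-06j
Node n8: branches {R2, R7, C2} → V_8 = 0.0006328+0.0002045j
Node n9: branches {R1, L1, L2, R7} → V_9 = 0.0007773+0.0002374j
Source currents: i(V1)=-0.02053+0.4672j

7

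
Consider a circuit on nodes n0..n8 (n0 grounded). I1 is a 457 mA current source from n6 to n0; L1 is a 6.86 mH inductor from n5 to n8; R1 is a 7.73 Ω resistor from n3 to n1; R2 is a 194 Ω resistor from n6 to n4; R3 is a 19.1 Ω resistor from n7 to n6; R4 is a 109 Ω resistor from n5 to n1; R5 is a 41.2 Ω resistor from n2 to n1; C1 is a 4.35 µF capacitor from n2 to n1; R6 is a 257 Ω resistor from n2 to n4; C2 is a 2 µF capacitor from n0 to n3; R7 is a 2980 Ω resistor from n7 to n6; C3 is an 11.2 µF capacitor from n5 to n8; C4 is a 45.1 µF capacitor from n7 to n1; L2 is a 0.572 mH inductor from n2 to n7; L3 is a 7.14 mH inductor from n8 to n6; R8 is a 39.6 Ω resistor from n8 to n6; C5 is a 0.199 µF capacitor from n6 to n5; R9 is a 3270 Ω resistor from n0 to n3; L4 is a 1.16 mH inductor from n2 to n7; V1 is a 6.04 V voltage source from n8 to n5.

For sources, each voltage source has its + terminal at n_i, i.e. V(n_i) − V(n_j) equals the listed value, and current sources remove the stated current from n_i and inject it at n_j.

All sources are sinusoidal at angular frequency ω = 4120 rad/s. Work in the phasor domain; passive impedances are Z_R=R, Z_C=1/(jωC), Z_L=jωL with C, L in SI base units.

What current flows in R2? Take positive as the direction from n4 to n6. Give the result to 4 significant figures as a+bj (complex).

0.01451+0.001136j A

Element admittances at ω=4120 rad/s:
  I1: injects 0.457 A into n0 (from n6)
  Y(L1) = 0.000-0.03538j S between n5,n8
  Y(R1) = 0.1294+0.000j S between n3,n1
  Y(R2) = 0.005155+0.000j S between n6,n4
  Y(R3) = 0.05236+0.000j S between n7,n6
  Y(R4) = 0.009174+0.000j S between n5,n1
  Y(R5) = 0.02427+0.000j S between n2,n1
  Y(C1) = 0.000+0.01792j S between n2,n1
  Y(R6) = 0.003891+0.000j S between n2,n4
  Y(C2) = 0.000+0.008240j S between n0,n3
  Y(R7) = 0.0003356+0.000j S between n7,n6
  Y(C3) = 0.000+0.04614j S between n5,n8
  Y(C4) = 0.000+0.1858j S between n7,n1
  Y(L2) = 0.000-0.4243j S between n2,n7
  Y(L3) = 0.000-0.03399j S between n8,n6
  Y(R8) = 0.02525+0.000j S between n8,n6
  Y(C5) = 0.000+0.0008199j S between n6,n5
  Y(R9) = 0.0003058+0.000j S between n0,n3
  Y(L4) = 0.000-0.2092j S between n2,n7
  V1: constraint V(n8)−V(n5) = 6.04
Assemble and solve the 9×9 MNA system:
  V(n1)=-5.588+55.38j  V(n2)=-5.869+57.13j  V(n3)=-2.055+55.38j  V(n4)=-9.599+56.84j  V(n5)=-16.58+58.24j  V(n6)=-12.41+56.62j  V(n7)=-5.930+57.10j  V(n8)=-10.54+58.24j
  i(V1)=-0.1022-0.04225j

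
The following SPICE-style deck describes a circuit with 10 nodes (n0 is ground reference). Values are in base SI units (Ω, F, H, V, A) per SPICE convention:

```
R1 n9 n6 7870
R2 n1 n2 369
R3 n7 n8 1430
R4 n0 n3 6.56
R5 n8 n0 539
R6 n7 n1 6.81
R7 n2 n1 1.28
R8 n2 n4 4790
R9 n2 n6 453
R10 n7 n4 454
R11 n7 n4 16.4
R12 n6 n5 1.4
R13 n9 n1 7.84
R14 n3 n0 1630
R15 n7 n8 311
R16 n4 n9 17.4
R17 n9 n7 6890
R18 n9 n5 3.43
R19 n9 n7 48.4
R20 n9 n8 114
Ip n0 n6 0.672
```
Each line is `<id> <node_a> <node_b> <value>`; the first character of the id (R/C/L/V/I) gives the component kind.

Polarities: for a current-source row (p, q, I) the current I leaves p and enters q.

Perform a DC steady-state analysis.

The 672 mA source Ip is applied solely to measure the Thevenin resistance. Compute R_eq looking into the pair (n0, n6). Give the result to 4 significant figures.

R_eq = 623.3 Ω

Element admittances at DC:
  Y(R1) = 0.0001271 S between n9,n6
  Y(R2) = 0.002710 S between n1,n2
  Y(R3) = 0.0006993 S between n7,n8
  Y(R4) = 0.1524 S between n0,n3
  Y(R5) = 0.001855 S between n8,n0
  Y(R6) = 0.1468 S between n7,n1
  Y(R7) = 0.7812 S between n2,n1
  Y(R8) = 0.0002088 S between n2,n4
  Y(R9) = 0.002208 S between n2,n6
  Y(R10) = 0.002203 S between n7,n4
  Y(R11) = 0.06098 S between n7,n4
  Y(R12) = 0.7143 S between n6,n5
  Y(R13) = 0.1276 S between n9,n1
  Y(R14) = 0.0006135 S between n3,n0
  Y(R15) = 0.003215 S between n7,n8
  Y(R16) = 0.05747 S between n4,n9
  Y(R17) = 0.0001451 S between n9,n7
  Y(R18) = 0.2915 S between n9,n5
  Y(R19) = 0.02066 S between n9,n7
  Y(R20) = 0.008772 S between n9,n8
  Ip: injects 0.672 A into n6 (from n0)
Assemble and solve the 9×9 MNA system:
  V(n1)=414.8  V(n2)=414.8  V(n3)=0.000  V(n4)=414.8  V(n5)=418.0  V(n6)=418.9  V(n7)=414.0  V(n8)=362.2  V(n9)=415.7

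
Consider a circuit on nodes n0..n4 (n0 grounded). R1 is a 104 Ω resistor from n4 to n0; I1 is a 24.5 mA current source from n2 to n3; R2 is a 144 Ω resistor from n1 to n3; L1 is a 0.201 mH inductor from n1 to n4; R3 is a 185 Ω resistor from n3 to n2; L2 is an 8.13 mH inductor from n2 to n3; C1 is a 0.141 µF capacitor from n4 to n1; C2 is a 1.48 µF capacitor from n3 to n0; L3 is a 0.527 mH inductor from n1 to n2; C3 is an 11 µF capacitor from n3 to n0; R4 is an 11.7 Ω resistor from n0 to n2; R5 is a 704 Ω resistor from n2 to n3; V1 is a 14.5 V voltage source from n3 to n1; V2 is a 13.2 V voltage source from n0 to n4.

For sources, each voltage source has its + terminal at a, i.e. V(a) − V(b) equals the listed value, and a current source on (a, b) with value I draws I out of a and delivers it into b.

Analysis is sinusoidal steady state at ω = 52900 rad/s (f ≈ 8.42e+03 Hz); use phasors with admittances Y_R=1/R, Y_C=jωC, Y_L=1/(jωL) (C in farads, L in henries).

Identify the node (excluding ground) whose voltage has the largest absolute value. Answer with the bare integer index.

1

MNA unknowns: 4 node voltages V₁..V_4 plus 2 source currents (V1, V2)
R1: Y=0.009615+0.000j on G[4,0]
I1: z[2]−=0.0245, z[3]+=0.0245
R2: Y=0.006944+0.000j on G[1,3]
L1: Y=0.000-0.09405j on G[1,4]
R3: Y=0.005405+0.000j on G[3,2]
L2: Y=0.000-0.002325j on G[2,3]
C1: Y=0.000+0.007459j on G[4,1]
C2: Y=0.000+0.07829j on G[3,0]
L3: Y=0.000-0.03587j on G[1,2]
C3: Y=0.000+0.5819j on G[3,0]
R4: Y=0.08547+0.000j on G[0,2]
R5: Y=0.001420+0.000j on G[2,3]
V1: row V3−V1=14.5, i_V1 at 3,1
V2: row V0−V4=13.2, i_V2 at 0,4
solve → V1=-15.43-0.3780j, V2=-2.537+4.944j, V3=-0.9329-0.3780j, V4=-13.20+0.000j
aux → i_V1=-0.3243+0.6559j, i_V2=-0.09419-0.1933j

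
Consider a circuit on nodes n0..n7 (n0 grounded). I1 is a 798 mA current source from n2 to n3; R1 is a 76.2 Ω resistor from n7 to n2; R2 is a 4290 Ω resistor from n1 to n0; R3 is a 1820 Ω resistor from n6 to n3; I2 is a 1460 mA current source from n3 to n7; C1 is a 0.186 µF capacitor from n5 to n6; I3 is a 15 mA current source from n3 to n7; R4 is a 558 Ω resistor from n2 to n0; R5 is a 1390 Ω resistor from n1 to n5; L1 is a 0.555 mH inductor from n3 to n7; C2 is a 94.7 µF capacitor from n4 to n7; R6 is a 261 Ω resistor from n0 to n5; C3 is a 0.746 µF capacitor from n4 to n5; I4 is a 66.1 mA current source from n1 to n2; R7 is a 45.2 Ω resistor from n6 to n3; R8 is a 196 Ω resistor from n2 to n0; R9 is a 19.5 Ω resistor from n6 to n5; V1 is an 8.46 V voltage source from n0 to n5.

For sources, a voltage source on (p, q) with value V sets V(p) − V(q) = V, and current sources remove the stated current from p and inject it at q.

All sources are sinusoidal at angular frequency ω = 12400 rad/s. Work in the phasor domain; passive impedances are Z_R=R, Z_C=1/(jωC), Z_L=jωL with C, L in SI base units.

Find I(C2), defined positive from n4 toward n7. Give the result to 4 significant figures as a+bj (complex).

Element admittances at ω=12400 rad/s:
  I1: injects 0.798 A into n3 (from n2)
  Y(R1) = 0.01312+0.000j S between n7,n2
  Y(R2) = 0.0002331+0.000j S between n1,n0
  Y(R3) = 0.0005495+0.000j S between n6,n3
  I2: injects 1.46 A into n7 (from n3)
  Y(C1) = 0.000+0.002306j S between n5,n6
  I3: injects 0.015 A into n7 (from n3)
  Y(R4) = 0.001792+0.000j S between n2,n0
  Y(R5) = 0.0007194+0.000j S between n1,n5
  Y(L1) = 0.000-0.1453j S between n3,n7
  Y(C2) = 0.000+1.174j S between n4,n7
  Y(R6) = 0.003831+0.000j S between n0,n5
  Y(C3) = 0.000+0.009250j S between n4,n5
  I4: injects 0.0661 A into n2 (from n1)
  Y(R7) = 0.02212+0.000j S between n6,n3
  Y(R8) = 0.005102+0.000j S between n2,n0
  Y(R9) = 0.05128+0.000j S between n6,n5
  V1: constraint V(n0)−V(n5) = 8.46
Assemble and solve the 8×8 MNA system:
  V(n1)=-75.78+0.000j  V(n2)=-30.99-1.891j  V(n3)=7.516-9.286j  V(n4)=8.365-2.861j  V(n5)=-8.460+0.000j  V(n6)=-3.656-2.997j  V(n7)=8.497-2.884j
  i(V1)=-0.2637-0.01303j

-0.02647-0.1556j A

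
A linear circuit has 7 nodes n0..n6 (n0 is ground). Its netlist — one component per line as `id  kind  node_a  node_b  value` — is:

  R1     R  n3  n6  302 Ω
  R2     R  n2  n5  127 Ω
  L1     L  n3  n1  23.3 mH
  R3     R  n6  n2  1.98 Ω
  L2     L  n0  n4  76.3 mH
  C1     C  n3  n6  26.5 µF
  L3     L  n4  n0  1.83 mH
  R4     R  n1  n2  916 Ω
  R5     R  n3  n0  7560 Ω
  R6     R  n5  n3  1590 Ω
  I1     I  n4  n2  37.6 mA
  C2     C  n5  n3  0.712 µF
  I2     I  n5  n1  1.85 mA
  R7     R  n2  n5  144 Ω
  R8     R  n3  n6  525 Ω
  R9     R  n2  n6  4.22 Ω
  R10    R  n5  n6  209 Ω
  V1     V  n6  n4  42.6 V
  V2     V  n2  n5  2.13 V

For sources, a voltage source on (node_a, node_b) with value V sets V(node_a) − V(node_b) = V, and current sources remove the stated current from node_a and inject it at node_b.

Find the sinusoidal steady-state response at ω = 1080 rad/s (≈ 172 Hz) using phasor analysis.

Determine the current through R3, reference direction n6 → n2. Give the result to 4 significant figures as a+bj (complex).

-0.03172-0.001235j A

Element admittances at ω=1080 rad/s:
  Y(R1) = 0.003311+0.000j S between n3,n6
  Y(R2) = 0.007874+0.000j S between n2,n5
  Y(L1) = 0.000-0.03974j S between n3,n1
  Y(R3) = 0.5051+0.000j S between n6,n2
  Y(L2) = 0.000-0.01214j S between n0,n4
  Y(C1) = 0.000+0.02862j S between n3,n6
  Y(L3) = 0.000-0.5060j S between n4,n0
  Y(R4) = 0.001092+0.000j S between n1,n2
  Y(R5) = 0.0001323+0.000j S between n3,n0
  Y(R6) = 0.0006289+0.000j S between n5,n3
  I1: injects 0.0376 A into n2 (from n4)
  Y(C2) = 0.000+0.0007690j S between n5,n3
  I2: injects 0.00185 A into n1 (from n5)
  Y(R7) = 0.006944+0.000j S between n2,n5
  Y(R8) = 0.001905+0.000j S between n3,n6
  Y(R9) = 0.2370+0.000j S between n2,n6
  Y(R10) = 0.004785+0.000j S between n5,n6
  V1: constraint V(n6)−V(n4) = 42.6
  V2: constraint V(n2)−V(n5) = 2.13
Assemble and solve the 8×8 MNA system:
  V(n1)=42.51+0.1887j  V(n2)=42.66-0.008407j  V(n3)=42.51+0.1381j  V(n4)=3.525e-05-0.01085j  V(n5)=40.53-0.008407j  V(n6)=42.60-0.01085j
  i(V1)=0.03198-1.826e-05j  i(V2)=-0.04073-0.001600j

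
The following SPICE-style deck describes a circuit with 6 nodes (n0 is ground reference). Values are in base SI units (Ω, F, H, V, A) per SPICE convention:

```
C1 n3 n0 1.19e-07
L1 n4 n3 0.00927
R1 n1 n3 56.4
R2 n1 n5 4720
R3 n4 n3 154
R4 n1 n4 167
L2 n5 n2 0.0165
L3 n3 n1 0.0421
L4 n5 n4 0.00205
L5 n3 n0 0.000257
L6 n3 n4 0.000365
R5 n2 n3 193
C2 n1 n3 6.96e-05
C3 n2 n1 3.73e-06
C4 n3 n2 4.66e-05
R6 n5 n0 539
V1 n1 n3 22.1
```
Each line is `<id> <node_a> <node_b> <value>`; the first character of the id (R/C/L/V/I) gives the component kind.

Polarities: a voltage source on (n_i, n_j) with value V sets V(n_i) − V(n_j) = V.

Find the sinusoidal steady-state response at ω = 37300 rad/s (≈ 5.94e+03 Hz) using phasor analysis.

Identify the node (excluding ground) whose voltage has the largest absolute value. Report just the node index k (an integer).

Apply KCL at each of the 5 non-ground nodes and solve the resulting linear system.
Node n1: branches {R1, R2, R4, L3, C2, C3, V1} → V_1 = 22.13-0.01401j
Node n2: branches {L2, R5, C3, C4} → V_2 = 1.670-0.01096j
Node n3: branches {C1, L1, R1, R3, L3, L5, L6, R5, C2, C4, V1} → V_3 = 0.03150-0.01401j
Node n4: branches {L1, R3, R4, L4, L6} → V_4 = 0.3720+1.668j
Node n5: branches {R2, L2, L4, R6} → V_5 = 0.7541+1.696j
Source currents: i(V1)=-0.5271-60.20j

1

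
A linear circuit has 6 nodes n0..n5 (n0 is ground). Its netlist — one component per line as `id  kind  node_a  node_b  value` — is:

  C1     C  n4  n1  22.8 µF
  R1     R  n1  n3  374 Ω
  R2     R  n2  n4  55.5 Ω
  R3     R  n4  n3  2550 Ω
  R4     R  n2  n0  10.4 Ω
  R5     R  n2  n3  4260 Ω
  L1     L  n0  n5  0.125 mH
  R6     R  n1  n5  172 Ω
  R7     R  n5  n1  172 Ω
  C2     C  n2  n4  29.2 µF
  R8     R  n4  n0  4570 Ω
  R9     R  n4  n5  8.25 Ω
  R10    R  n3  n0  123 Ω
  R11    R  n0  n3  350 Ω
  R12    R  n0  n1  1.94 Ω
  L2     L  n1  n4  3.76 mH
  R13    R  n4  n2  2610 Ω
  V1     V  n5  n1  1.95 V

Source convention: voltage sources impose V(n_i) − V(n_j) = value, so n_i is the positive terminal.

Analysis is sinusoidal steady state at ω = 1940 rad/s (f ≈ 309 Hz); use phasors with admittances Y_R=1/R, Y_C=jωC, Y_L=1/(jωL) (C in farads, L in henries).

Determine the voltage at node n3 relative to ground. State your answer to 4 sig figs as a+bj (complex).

Apply KCL at each of the 5 non-ground nodes and solve the resulting linear system.
Node n1: branches {C1, R1, R6, R7, R12, L2, V1} → V_1 = -1.911+0.2519j
Node n2: branches {R2, R4, R5, C2, R13} → V_2 = -0.5126+0.2992j
Node n3: branches {R1, R3, R5, R10, R11} → V_3 = -0.3745+0.08598j
Node n4: branches {C1, R2, R3, C2, R8, R9, L2, R13} → V_4 = -0.3081+1.236j
Node n5: branches {L1, R6, R7, R9, V1} → V_5 = 0.03876+0.2519j
Source currents: i(V1)=-1.103+0.2791j

-0.3745+0.08598j V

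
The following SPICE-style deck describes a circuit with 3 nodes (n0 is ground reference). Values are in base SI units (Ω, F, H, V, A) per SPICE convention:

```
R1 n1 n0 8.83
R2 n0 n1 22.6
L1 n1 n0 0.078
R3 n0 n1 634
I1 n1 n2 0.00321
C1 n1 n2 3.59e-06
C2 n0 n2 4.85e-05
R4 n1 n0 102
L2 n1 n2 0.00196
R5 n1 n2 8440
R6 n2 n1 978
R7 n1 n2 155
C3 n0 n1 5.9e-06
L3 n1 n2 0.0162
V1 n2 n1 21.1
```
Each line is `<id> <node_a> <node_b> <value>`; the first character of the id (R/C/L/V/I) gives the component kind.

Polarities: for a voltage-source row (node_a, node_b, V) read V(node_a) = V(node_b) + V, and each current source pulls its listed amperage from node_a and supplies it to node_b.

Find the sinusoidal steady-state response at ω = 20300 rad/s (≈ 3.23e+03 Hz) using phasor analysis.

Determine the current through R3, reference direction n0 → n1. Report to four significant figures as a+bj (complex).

0.02901+0.004439j A

Apply KCL at each of the 2 non-ground nodes and solve the resulting linear system.
Node n1: branches {R1, R2, L1, R3, I1, C1, R4, L2, R5, R6, R7, C3, L3, V1} → V_1 = -18.39-2.814j
Node n2: branches {I1, C1, C2, L2, R5, R6, R7, L3, V1} → V_2 = 2.708-2.814j
Source currents: i(V1)=-2.928-3.610j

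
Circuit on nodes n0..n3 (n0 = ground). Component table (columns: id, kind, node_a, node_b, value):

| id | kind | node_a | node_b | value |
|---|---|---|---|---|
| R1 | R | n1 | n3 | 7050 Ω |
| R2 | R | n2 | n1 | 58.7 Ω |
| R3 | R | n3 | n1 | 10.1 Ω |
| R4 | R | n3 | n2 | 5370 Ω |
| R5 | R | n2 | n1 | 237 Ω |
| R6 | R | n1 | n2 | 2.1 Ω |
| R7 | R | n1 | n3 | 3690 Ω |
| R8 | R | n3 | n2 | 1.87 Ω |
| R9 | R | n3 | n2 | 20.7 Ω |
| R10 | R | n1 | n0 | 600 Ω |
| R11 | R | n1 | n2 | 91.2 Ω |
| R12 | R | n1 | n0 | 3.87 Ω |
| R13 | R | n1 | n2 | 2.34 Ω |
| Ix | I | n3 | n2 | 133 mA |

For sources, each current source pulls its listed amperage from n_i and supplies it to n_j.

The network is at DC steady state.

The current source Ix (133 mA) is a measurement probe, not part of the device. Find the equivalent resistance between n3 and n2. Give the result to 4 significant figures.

Element admittances at DC:
  Y(R1) = 0.0001418 S between n1,n3
  Y(R2) = 0.01704 S between n2,n1
  Y(R3) = 0.09901 S between n3,n1
  Y(R4) = 0.0001862 S between n3,n2
  Y(R5) = 0.004219 S between n2,n1
  Y(R6) = 0.4762 S between n1,n2
  Y(R7) = 0.0002710 S between n1,n3
  Y(R8) = 0.5348 S between n3,n2
  Y(R9) = 0.04831 S between n3,n2
  Y(R10) = 0.001667 S between n1,n0
  Y(R11) = 0.01096 S between n1,n2
  Y(R12) = 0.2584 S between n1,n0
  Y(R13) = 0.4274 S between n1,n2
  Ix: injects 0.133 A into n2 (from n3)
Assemble and solve the 3×3 MNA system:
  V(n1)=0.000  V(n2)=0.01898  V(n3)=-0.1786

R_eq = 1.486 Ω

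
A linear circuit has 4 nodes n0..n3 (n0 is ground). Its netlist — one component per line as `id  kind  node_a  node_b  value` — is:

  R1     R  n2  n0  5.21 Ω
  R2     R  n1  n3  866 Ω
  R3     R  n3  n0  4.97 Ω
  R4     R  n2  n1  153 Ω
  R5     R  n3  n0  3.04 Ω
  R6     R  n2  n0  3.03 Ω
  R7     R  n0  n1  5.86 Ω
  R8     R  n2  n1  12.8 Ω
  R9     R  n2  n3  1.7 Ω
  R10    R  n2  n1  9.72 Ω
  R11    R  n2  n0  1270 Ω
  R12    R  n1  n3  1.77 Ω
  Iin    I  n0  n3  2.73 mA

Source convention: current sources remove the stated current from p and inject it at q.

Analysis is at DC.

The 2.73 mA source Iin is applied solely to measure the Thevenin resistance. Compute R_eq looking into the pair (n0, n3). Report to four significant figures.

MNA unknowns: 3 node voltages V₁..V_3
R1: Y=0.1919 on G[2,0]
R2: Y=0.001155 on G[1,3]
R3: Y=0.2012 on G[3,0]
R4: Y=0.006536 on G[2,1]
R5: Y=0.3289 on G[3,0]
R6: Y=0.3300 on G[2,0]
R7: Y=0.1706 on G[0,1]
R8: Y=0.07812 on G[2,1]
R9: Y=0.5882 on G[2,3]
R10: Y=0.1029 on G[2,1]
R11: Y=0.0007874 on G[2,0]
R12: Y=0.5650 on G[1,3]
Iin: z[0]−=0.00273, z[3]+=0.00273
solve → V1=0.002095, V2=0.001610, V3=0.002887

R_eq = 1.058 Ω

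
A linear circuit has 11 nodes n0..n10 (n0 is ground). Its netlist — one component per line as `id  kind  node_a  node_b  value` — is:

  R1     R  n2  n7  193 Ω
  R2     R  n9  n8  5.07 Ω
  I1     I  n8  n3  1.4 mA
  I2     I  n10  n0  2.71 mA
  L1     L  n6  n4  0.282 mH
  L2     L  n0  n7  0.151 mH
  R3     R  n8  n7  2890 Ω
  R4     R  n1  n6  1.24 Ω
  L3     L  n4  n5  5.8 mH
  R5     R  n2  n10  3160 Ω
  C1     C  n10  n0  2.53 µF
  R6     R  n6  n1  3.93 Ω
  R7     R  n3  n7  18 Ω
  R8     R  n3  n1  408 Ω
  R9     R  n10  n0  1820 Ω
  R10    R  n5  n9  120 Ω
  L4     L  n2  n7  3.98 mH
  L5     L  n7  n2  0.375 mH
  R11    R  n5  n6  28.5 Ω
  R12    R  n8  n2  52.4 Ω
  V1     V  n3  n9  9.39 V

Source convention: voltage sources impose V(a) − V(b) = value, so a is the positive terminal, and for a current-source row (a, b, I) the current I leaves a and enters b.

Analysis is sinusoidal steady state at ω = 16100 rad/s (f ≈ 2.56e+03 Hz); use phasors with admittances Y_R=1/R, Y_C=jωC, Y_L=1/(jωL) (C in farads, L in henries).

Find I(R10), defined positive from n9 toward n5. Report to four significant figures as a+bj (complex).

-0.01691+0.0002329j A

Element admittances at ω=16100 rad/s:
  Y(R1) = 0.005181+0.000j S between n2,n7
  Y(R2) = 0.1972+0.000j S between n9,n8
  I1: injects 0.0014 A into n3 (from n8)
  I2: injects 0.00271 A into n0 (from n10)
  Y(L1) = 0.000-0.2203j S between n6,n4
  Y(L2) = 0.000-0.4113j S between n0,n7
  Y(R3) = 0.0003460+0.000j S between n8,n7
  Y(R4) = 0.8065+0.000j S between n1,n6
  Y(L3) = 0.000-0.01071j S between n4,n5
  Y(R5) = 0.0003165+0.000j S between n2,n10
  Y(C1) = 0.000+0.04073j S between n10,n0
  Y(R6) = 0.2545+0.000j S between n6,n1
  Y(R7) = 0.05556+0.000j S between n3,n7
  Y(R8) = 0.002451+0.000j S between n3,n1
  Y(R9) = 0.0005495+0.000j S between n10,n0
  Y(R10) = 0.008333+0.000j S between n5,n9
  Y(L4) = 0.000-0.01561j S between n2,n7
  Y(L5) = 0.000-0.1656j S between n7,n2
  Y(R11) = 0.03509+0.000j S between n5,n6
  Y(R12) = 0.01908+0.000j S between n8,n2
  V1: constraint V(n3)−V(n9) = 9.39
Assemble and solve the 11×11 MNA system:
  V(n1)=-4.647-0.06526j  V(n2)=-0.07073-0.6759j  V(n3)=2.252-0.1603j  V(n4)=-4.683-0.07076j  V(n5)=-5.109-0.1882j  V(n6)=-4.663-0.06505j  V(n7)=-0.0005715+4.928e-05j  V(n8)=-6.510-0.2054j  V(n9)=-7.138-0.1603j  V(n10)=-0.006674+0.06694j
  i(V1)=-0.1407+0.009140j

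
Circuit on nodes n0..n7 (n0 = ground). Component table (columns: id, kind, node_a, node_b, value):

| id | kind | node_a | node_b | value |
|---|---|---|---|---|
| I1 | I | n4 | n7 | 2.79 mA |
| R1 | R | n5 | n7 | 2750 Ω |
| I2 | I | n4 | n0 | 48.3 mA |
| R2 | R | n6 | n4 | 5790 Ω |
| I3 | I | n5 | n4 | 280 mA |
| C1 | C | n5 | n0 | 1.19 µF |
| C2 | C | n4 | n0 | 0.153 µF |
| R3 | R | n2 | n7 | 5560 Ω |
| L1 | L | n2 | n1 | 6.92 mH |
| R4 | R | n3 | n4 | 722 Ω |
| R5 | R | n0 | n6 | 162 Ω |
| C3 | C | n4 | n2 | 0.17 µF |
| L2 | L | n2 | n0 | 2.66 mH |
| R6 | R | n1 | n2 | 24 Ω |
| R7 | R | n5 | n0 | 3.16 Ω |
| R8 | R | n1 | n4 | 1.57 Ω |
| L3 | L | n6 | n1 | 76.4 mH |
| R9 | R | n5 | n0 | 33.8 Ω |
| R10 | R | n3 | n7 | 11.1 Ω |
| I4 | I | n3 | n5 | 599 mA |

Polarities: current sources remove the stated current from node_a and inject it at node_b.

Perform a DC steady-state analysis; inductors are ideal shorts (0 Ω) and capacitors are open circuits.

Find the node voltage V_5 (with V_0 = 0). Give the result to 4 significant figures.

Apply KCL at each of the 7 non-ground nodes and solve the resulting linear system.
Node n1: branches {L1, R6, R8, L3} → V_1 = 0.000
Node n2: branches {R3, L1, C3, L2, R6} → V_2 = 0.000
Node n3: branches {R4, R10, I4} → V_3 = -309.8
Node n4: branches {I1, I2, R2, I3, C2, R4, C3, R8} → V_4 = -0.3135
Node n5: branches {R1, I3, C1, R7, R9, I4} → V_5 = 0.5977
Node n6: branches {R2, R5, L3} → V_6 = 0.000
Node n7: branches {I1, R1, R3, R10} → V_7 = -307.9
Source currents: i(L1)=0.1997, i(L2)=-0.2551, i(L3)=-5.415e-05

0.5977 V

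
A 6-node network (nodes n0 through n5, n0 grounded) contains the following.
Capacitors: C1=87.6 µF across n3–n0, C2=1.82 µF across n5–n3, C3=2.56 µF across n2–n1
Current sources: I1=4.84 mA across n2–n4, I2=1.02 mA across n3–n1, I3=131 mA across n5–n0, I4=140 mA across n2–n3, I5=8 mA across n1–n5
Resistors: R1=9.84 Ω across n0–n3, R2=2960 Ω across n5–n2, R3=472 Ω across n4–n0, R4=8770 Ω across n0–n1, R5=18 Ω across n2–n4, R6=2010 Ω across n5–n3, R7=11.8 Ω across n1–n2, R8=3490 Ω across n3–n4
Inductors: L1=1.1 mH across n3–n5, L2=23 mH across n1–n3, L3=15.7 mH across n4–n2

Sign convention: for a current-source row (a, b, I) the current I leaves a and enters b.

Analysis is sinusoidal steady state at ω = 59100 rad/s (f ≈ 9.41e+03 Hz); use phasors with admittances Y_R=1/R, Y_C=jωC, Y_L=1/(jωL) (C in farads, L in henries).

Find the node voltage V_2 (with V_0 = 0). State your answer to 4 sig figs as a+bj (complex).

Element admittances at ω=59100 rad/s:
  Y(C1) = 0.000+5.177j S between n3,n0
  I1: injects 0.00484 A into n4 (from n2)
  Y(C2) = 0.000+0.1076j S between n5,n3
  Y(R1) = 0.1016+0.000j S between n0,n3
  Y(R2) = 0.0003378+0.000j S between n5,n2
  Y(R3) = 0.002119+0.000j S between n4,n0
  Y(R4) = 0.0001140+0.000j S between n0,n1
  Y(R5) = 0.05556+0.000j S between n2,n4
  I2: injects 0.00102 A into n1 (from n3)
  Y(R6) = 0.0004975+0.000j S between n5,n3
  Y(L1) = 0.000-0.01538j S between n3,n5
  Y(L2) = 0.000-0.0007357j S between n1,n3
  Y(R7) = 0.08475+0.000j S between n1,n2
  Y(C3) = 0.000+0.1513j S between n2,n1
  Y(L3) = 0.000-0.001078j S between n4,n2
  Y(R8) = 0.0002865+0.000j S between n3,n4
  I3: injects 0.131 A into n0 (from n5)
  I4: injects 0.14 A into n3 (from n2)
  I5: injects 0.008 A into n5 (from n1)
Assemble and solve the 5×5 MNA system:
  V(n1)=-49.97-13.32j  V(n2)=-49.82-13.18j  V(n3)=0.005351+0.004798j  V(n4)=-47.68-12.59j  V(n5)=-0.05670+1.521j

-49.82-13.18j V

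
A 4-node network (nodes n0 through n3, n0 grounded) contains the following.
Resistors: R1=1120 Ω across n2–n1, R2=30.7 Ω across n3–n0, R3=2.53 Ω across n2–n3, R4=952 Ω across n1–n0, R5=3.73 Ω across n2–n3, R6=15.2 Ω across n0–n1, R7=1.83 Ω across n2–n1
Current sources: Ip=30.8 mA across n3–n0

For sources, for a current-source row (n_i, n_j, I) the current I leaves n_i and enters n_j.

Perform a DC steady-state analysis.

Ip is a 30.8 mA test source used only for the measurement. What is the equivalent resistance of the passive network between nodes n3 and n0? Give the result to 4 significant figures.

MNA unknowns: 3 node voltages V₁..V_3
R1: Y=0.0008929 on G[2,1]
R2: Y=0.03257 on G[3,0]
R3: Y=0.3953 on G[2,3]
R4: Y=0.001050 on G[1,0]
R5: Y=0.2681 on G[2,3]
R6: Y=0.06579 on G[0,1]
R7: Y=0.5464 on G[2,1]
Ip: z[3]−=0.0308, z[0]+=0.0308
solve → V1=-0.2887, V2=-0.3240, V3=-0.3531

R_eq = 11.46 Ω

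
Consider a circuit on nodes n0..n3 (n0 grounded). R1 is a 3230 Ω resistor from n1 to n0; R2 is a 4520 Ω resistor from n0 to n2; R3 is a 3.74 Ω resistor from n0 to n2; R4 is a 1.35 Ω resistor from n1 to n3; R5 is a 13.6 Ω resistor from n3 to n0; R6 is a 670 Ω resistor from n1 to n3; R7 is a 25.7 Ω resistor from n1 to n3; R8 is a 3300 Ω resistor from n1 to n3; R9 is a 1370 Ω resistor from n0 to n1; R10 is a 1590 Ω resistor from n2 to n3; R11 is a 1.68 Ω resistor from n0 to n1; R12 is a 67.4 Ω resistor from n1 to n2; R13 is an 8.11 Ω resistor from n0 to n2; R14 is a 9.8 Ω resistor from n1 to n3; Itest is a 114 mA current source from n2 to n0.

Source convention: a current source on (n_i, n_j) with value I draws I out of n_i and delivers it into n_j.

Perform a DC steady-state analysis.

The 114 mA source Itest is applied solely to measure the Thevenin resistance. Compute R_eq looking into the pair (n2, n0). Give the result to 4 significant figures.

R_eq = 2.463 Ω

Apply KCL at each of the 3 non-ground nodes and solve the resulting linear system.
Node n1: branches {R1, R4, R6, R7, R8, R9, R11, R12, R14} → V_1 = -0.006370
Node n2: branches {R2, R3, R10, R12, R13, Itest} → V_2 = -0.2808
Node n3: branches {R4, R5, R6, R7, R8, R10, R14} → V_3 = -0.006061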